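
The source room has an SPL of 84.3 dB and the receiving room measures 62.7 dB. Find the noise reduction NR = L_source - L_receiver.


NR = L_source - L_receiver (difference between source and receiving room levels)
NR = 84.3 - 62.7 = 21.6 dB


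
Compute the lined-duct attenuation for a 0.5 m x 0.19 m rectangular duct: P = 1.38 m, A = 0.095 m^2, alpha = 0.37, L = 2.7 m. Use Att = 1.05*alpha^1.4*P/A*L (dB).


alpha^1.4 = 0.37^1.4 = 0.248589
Attenuation rate = 1.05 * alpha^1.4 * P / A
= 1.05 * 0.248589 * 1.38 / 0.095 = 3.79164 dB/m
Total Att = 3.79164 * 2.7 = 10.237 dB


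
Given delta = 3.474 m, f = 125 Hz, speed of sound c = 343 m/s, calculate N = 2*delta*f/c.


N = 2*delta*f/c = 2*delta/lambda, where lambda = c/f
lambda = 343 / 125 = 2.744 m
N = 2 * 3.474 / 2.744 = 2.5321


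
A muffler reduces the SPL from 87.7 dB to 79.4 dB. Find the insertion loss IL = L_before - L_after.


Insertion loss = SPL without muffler - SPL with muffler
IL = 87.7 - 79.4 = 8.3 dB


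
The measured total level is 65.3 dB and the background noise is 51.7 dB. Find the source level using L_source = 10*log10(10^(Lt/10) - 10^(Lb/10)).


10^(65.3/10) = 3.38844e+06
10^(51.7/10) = 147911
Difference = 3.38844e+06 - 147911 = 3.24053e+06
L_source = 10*log10(3.24053e+06) = 65.106 dB


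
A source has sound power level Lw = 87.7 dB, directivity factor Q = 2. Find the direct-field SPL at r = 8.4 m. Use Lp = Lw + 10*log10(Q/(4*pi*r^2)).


4*pi*r^2 = 4*pi*8.4^2 = 886.683 m^2
Q / (4*pi*r^2) = 2 / 886.683 = 0.0022556
Lp = 87.7 + 10*log10(0.0022556) = 61.233 dB


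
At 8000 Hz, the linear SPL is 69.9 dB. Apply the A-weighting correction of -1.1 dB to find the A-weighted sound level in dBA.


A-weighting table: 8000 Hz -> -1.1 dB correction
SPL_A = SPL + correction = 69.9 + (-1.1) = 68.8 dBA


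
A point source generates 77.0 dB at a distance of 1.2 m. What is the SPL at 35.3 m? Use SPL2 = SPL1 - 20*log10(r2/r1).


r2/r1 = 35.3/1.2 = 29.4167
Correction = 20*log10(29.4167) = 29.3719 dB
SPL2 = 77.0 - 29.3719 = 47.628 dB


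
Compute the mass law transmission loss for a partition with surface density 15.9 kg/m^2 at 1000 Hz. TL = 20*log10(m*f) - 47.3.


m * f = 15.9 * 1000 = 15900
20*log10(15900) = 84.0279 dB
TL = 84.0279 - 47.3 = 36.728 dB


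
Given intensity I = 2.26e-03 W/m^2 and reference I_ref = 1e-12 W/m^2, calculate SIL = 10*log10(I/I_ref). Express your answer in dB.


I / I_ref = 2.26e-03 / 1e-12 = 2.26e+09
SIL = 10 * log10(2.26e+09) = 93.541 dB


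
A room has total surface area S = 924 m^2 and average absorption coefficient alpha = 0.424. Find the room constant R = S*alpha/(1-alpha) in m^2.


R = 924 * 0.424 / (1 - 0.424) = 680.17 m^2


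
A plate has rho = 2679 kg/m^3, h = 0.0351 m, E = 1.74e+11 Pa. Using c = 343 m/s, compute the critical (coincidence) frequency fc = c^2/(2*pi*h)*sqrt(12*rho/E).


12*rho/E = 12*2679/1.74e+11 = 1.84759e-07
sqrt(12*rho/E) = sqrt(1.84759e-07) = 0.000429836
c^2/(2*pi*h) = 343^2/(2*pi*0.0351) = 533459
fc = 533459 * 0.000429836 = 229.3 Hz


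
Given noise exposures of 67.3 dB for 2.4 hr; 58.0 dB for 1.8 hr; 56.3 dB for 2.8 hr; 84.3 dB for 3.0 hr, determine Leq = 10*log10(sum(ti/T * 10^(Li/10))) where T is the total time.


T_total = 2.4 + 1.8 + 2.8 + 3.0 = 10.0 hr
(2.4/10.0) * 10^(67.3/10) = 1.28888e+06
(1.8/10.0) * 10^(58.0/10) = 113572
(2.8/10.0) * 10^(56.3/10) = 119442
(3.0/10.0) * 10^(84.3/10) = 8.0746e+07
Sum = 1.28888e+06 + 113572 + 119442 + 8.0746e+07 = 8.22679e+07
Leq = 10*log10(8.22679e+07) = 79.152 dB


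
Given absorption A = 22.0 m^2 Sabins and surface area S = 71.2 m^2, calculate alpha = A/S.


Absorption coefficient = absorbed power / incident power
alpha = A / S = 22.0 / 71.2 = 0.30899


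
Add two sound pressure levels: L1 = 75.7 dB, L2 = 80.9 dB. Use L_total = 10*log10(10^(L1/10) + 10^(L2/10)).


10^(75.7/10) = 3.71535e+07
10^(80.9/10) = 1.23027e+08
Sum = 3.71535e+07 + 1.23027e+08 = 1.6018e+08
L_total = 10*log10(1.6018e+08) = 82.046 dB


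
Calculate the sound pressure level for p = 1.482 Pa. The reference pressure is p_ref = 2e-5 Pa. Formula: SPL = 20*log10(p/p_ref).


p / p_ref = 1.482 / 2e-5 = 74100
SPL = 20 * log10(74100) = 97.396 dB


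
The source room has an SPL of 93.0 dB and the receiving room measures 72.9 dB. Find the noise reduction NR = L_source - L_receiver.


NR = L_source - L_receiver (difference between source and receiving room levels)
NR = 93.0 - 72.9 = 20.1 dB


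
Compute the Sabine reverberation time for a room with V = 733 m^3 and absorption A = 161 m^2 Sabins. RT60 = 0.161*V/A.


RT60 = 0.161 * 733 / 161 = 0.733 s


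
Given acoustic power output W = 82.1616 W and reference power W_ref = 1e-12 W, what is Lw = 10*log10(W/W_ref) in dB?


W / W_ref = 82.1616 / 1e-12 = 8.21616e+13
Lw = 10 * log10(8.21616e+13) = 139.15 dB


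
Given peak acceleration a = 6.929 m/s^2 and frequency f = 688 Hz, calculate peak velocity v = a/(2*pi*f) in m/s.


omega = 2*pi*f = 2*pi*688 = 4322.83 rad/s
v = a / omega = 6.929 / 4322.83 = 0.0016029 m/s


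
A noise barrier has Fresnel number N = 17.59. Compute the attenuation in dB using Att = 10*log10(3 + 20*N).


3 + 20*N = 3 + 20*17.59 = 354.8
Att = 10*log10(354.8) = 25.5 dB


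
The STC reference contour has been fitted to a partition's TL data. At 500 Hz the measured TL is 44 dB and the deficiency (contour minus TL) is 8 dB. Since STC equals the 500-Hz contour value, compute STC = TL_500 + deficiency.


By ASTM E413, STC = value of the fitted reference contour at 500 Hz.
Contour value at 500 Hz = TL_500 + deficiency = 44 + 8 = 52
STC = 52


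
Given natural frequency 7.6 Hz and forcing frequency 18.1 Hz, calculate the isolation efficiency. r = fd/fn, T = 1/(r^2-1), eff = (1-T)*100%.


r = 18.1 / 7.6 = 2.38158
r^2 - 1 = 2.38158^2 - 1 = 4.67192
T = 1/4.67192 = 0.214045
Efficiency = (1 - 0.214045)*100 = 78.596 %


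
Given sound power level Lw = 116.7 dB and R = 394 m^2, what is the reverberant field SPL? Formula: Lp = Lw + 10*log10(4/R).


4/R = 4/394 = 0.0101523
Lp = 116.7 + 10*log10(0.0101523) = 96.766 dB


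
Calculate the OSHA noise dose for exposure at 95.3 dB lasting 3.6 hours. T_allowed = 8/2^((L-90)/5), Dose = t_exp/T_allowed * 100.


T_allowed = 8 / 2^((95.3 - 90)/5) = 3.83706 hr
Dose = 3.6 / 3.83706 * 100 = 93.822 %


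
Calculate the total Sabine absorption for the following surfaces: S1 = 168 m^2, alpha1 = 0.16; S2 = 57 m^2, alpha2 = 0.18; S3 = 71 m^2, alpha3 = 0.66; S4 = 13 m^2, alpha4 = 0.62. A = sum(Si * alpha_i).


168 * 0.16 = 26.88
57 * 0.18 = 10.26
71 * 0.66 = 46.86
13 * 0.62 = 8.06
A_total = 26.88 + 10.26 + 46.86 + 8.06 = 92.06 m^2


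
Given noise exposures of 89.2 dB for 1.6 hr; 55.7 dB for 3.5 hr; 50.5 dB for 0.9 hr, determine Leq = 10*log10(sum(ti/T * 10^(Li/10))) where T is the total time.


T_total = 1.6 + 3.5 + 0.9 = 6.0 hr
(1.6/6.0) * 10^(89.2/10) = 2.21804e+08
(3.5/6.0) * 10^(55.7/10) = 216729
(0.9/6.0) * 10^(50.5/10) = 16830.3
Sum = 2.21804e+08 + 216729 + 16830.3 = 2.22038e+08
Leq = 10*log10(2.22038e+08) = 83.464 dB


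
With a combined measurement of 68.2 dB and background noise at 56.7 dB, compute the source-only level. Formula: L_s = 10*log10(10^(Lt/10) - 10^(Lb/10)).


10^(68.2/10) = 6.60693e+06
10^(56.7/10) = 467735
Difference = 6.60693e+06 - 467735 = 6.1392e+06
L_source = 10*log10(6.1392e+06) = 67.881 dB


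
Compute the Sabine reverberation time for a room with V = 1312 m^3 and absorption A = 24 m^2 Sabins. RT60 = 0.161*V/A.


RT60 = 0.161 * 1312 / 24 = 8.8013 s


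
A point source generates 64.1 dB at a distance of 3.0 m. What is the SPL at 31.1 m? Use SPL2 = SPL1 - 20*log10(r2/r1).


r2/r1 = 31.1/3.0 = 10.3667
Correction = 20*log10(10.3667) = 20.3128 dB
SPL2 = 64.1 - 20.3128 = 43.787 dB


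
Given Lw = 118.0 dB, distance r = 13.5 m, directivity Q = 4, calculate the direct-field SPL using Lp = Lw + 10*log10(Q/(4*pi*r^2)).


4*pi*r^2 = 4*pi*13.5^2 = 2290.22 m^2
Q / (4*pi*r^2) = 4 / 2290.22 = 0.00174656
Lp = 118.0 + 10*log10(0.00174656) = 90.422 dB


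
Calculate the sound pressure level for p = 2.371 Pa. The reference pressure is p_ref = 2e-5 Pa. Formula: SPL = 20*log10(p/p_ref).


p / p_ref = 2.371 / 2e-5 = 118550
SPL = 20 * log10(118550) = 101.48 dB


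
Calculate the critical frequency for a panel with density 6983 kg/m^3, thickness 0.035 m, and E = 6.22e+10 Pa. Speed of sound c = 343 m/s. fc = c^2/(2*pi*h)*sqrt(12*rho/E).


12*rho/E = 12*6983/6.22e+10 = 1.3472e-06
sqrt(12*rho/E) = sqrt(1.3472e-06) = 0.00116069
c^2/(2*pi*h) = 343^2/(2*pi*0.035) = 534983
fc = 534983 * 0.00116069 = 620.95 Hz


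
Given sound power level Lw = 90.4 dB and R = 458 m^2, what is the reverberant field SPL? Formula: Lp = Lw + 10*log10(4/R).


4/R = 4/458 = 0.00873362
Lp = 90.4 + 10*log10(0.00873362) = 69.812 dB


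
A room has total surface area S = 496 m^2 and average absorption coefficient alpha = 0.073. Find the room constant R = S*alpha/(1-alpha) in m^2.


R = 496 * 0.073 / (1 - 0.073) = 39.059 m^2


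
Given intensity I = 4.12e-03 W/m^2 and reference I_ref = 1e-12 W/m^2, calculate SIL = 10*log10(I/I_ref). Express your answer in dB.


I / I_ref = 4.12e-03 / 1e-12 = 4.12e+09
SIL = 10 * log10(4.12e+09) = 96.149 dB


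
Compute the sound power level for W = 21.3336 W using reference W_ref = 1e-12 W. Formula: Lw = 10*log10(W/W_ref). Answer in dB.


W / W_ref = 21.3336 / 1e-12 = 2.13336e+13
Lw = 10 * log10(2.13336e+13) = 133.29 dB


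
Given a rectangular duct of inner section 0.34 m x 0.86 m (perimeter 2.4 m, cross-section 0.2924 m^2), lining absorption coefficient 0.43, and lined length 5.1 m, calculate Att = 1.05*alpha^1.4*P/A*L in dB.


alpha^1.4 = 0.43^1.4 = 0.3068
Attenuation rate = 1.05 * alpha^1.4 * P / A
= 1.05 * 0.3068 * 2.4 / 0.2924 = 2.6441 dB/m
Total Att = 2.6441 * 5.1 = 13.485 dB


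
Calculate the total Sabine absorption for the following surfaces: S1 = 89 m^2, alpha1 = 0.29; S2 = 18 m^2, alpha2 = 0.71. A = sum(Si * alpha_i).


89 * 0.29 = 25.81
18 * 0.71 = 12.78
A_total = 25.81 + 12.78 = 38.59 m^2


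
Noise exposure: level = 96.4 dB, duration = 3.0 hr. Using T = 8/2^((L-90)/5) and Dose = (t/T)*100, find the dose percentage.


T_allowed = 8 / 2^((96.4 - 90)/5) = 3.29436 hr
Dose = 3.0 / 3.29436 * 100 = 91.065 %


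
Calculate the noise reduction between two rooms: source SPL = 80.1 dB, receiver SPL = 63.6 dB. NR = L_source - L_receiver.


NR = L_source - L_receiver (difference between source and receiving room levels)
NR = 80.1 - 63.6 = 16.5 dB


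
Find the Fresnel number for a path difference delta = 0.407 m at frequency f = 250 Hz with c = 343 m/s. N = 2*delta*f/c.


N = 2*delta*f/c = 2*delta/lambda, where lambda = c/f
lambda = 343 / 250 = 1.372 m
N = 2 * 0.407 / 1.372 = 0.59329


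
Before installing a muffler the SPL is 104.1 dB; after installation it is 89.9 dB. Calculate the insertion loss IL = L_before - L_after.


Insertion loss = SPL without muffler - SPL with muffler
IL = 104.1 - 89.9 = 14.2 dB


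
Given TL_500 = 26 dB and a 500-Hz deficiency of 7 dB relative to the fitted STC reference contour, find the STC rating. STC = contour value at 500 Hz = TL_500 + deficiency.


By ASTM E413, STC = value of the fitted reference contour at 500 Hz.
Contour value at 500 Hz = TL_500 + deficiency = 26 + 7 = 33
STC = 33


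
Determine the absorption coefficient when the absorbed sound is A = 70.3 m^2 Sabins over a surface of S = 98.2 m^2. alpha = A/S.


Absorption coefficient = absorbed power / incident power
alpha = A / S = 70.3 / 98.2 = 0.71589


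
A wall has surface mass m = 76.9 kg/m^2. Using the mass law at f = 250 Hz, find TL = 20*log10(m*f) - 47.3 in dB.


m * f = 76.9 * 250 = 19225
20*log10(19225) = 85.6773 dB
TL = 85.6773 - 47.3 = 38.377 dB


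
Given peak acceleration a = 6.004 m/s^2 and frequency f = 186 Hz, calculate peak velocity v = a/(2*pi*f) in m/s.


omega = 2*pi*f = 2*pi*186 = 1168.67 rad/s
v = a / omega = 6.004 / 1168.67 = 0.0051375 m/s


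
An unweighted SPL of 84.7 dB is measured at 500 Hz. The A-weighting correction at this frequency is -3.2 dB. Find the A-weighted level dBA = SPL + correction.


A-weighting table: 500 Hz -> -3.2 dB correction
SPL_A = SPL + correction = 84.7 + (-3.2) = 81.5 dBA


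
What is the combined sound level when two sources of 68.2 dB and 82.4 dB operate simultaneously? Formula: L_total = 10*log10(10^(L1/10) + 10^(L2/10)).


10^(68.2/10) = 6.60693e+06
10^(82.4/10) = 1.7378e+08
Sum = 6.60693e+06 + 1.7378e+08 = 1.80387e+08
L_total = 10*log10(1.80387e+08) = 82.562 dB


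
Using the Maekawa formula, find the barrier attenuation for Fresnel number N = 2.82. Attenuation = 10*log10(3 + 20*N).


3 + 20*N = 3 + 20*2.82 = 59.4
Att = 10*log10(59.4) = 17.738 dB


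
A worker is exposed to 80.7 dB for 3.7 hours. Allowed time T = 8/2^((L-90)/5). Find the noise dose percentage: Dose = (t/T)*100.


T_allowed = 8 / 2^((80.7 - 90)/5) = 29.0406 hr
Dose = 3.7 / 29.0406 * 100 = 12.741 %


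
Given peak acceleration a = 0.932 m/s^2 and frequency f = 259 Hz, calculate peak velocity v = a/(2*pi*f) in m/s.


omega = 2*pi*f = 2*pi*259 = 1627.34 rad/s
v = a / omega = 0.932 / 1627.34 = 0.00057271 m/s


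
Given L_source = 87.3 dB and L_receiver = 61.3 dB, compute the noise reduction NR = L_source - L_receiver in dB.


NR = L_source - L_receiver (difference between source and receiving room levels)
NR = 87.3 - 61.3 = 26 dB


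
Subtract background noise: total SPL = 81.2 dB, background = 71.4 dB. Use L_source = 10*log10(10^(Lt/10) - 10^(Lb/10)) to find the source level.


10^(81.2/10) = 1.31826e+08
10^(71.4/10) = 1.38038e+07
Difference = 1.31826e+08 - 1.38038e+07 = 1.18022e+08
L_source = 10*log10(1.18022e+08) = 80.72 dB


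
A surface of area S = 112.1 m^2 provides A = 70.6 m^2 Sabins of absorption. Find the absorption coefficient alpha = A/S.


Absorption coefficient = absorbed power / incident power
alpha = A / S = 70.6 / 112.1 = 0.62979


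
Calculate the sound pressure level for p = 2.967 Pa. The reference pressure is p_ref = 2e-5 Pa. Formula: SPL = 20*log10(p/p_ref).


p / p_ref = 2.967 / 2e-5 = 148350
SPL = 20 * log10(148350) = 103.43 dB


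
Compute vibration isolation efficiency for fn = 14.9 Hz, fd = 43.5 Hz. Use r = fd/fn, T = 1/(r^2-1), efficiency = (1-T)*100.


r = 43.5 / 14.9 = 2.91946
r^2 - 1 = 2.91946^2 - 1 = 7.52325
T = 1/7.52325 = 0.132921
Efficiency = (1 - 0.132921)*100 = 86.708 %


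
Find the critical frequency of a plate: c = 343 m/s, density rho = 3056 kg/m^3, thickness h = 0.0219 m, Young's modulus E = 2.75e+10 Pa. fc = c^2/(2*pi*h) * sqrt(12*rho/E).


12*rho/E = 12*3056/2.75e+10 = 1.33353e-06
sqrt(12*rho/E) = sqrt(1.33353e-06) = 0.00115479
c^2/(2*pi*h) = 343^2/(2*pi*0.0219) = 854996
fc = 854996 * 0.00115479 = 987.34 Hz


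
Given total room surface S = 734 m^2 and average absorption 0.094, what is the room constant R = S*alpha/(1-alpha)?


R = 734 * 0.094 / (1 - 0.094) = 76.155 m^2


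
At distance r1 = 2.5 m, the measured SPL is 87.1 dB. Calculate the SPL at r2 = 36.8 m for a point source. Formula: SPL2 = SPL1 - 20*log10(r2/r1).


r2/r1 = 36.8/2.5 = 14.72
Correction = 20*log10(14.72) = 23.3582 dB
SPL2 = 87.1 - 23.3582 = 63.742 dB


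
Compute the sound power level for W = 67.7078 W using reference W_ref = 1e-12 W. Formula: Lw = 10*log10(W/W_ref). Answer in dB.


W / W_ref = 67.7078 / 1e-12 = 6.77078e+13
Lw = 10 * log10(6.77078e+13) = 138.31 dB


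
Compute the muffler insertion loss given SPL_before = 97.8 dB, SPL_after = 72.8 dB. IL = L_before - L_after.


Insertion loss = SPL without muffler - SPL with muffler
IL = 97.8 - 72.8 = 25 dB


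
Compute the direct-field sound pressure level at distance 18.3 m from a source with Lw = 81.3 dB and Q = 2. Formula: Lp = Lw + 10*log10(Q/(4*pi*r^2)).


4*pi*r^2 = 4*pi*18.3^2 = 4208.35 m^2
Q / (4*pi*r^2) = 2 / 4208.35 = 0.000475246
Lp = 81.3 + 10*log10(0.000475246) = 48.069 dB


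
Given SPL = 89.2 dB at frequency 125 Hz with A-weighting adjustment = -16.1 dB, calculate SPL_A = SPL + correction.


A-weighting table: 125 Hz -> -16.1 dB correction
SPL_A = SPL + correction = 89.2 + (-16.1) = 73.1 dBA


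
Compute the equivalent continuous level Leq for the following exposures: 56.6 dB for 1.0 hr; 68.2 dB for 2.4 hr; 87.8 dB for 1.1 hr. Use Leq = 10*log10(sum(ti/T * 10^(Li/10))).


T_total = 1.0 + 2.4 + 1.1 = 4.5 hr
(1.0/4.5) * 10^(56.6/10) = 101575
(2.4/4.5) * 10^(68.2/10) = 3.5237e+06
(1.1/4.5) * 10^(87.8/10) = 1.47292e+08
Sum = 101575 + 3.5237e+06 + 1.47292e+08 = 1.50917e+08
Leq = 10*log10(1.50917e+08) = 81.787 dB


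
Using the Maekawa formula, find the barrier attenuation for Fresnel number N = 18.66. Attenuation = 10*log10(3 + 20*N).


3 + 20*N = 3 + 20*18.66 = 376.2
Att = 10*log10(376.2) = 25.754 dB


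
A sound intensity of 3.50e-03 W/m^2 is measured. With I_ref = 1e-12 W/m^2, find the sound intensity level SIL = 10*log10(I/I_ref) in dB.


I / I_ref = 3.50e-03 / 1e-12 = 3.5e+09
SIL = 10 * log10(3.5e+09) = 95.441 dB


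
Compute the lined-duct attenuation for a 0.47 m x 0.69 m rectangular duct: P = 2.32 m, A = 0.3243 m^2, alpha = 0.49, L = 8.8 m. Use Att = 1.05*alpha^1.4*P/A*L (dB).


alpha^1.4 = 0.49^1.4 = 0.368362
Attenuation rate = 1.05 * alpha^1.4 * P / A
= 1.05 * 0.368362 * 2.32 / 0.3243 = 2.76697 dB/m
Total Att = 2.76697 * 8.8 = 24.349 dB


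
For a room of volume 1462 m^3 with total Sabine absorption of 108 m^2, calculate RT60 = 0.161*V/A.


RT60 = 0.161 * 1462 / 108 = 2.1795 s


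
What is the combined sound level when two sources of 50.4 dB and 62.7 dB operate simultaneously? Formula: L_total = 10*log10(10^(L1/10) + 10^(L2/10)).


10^(50.4/10) = 109648
10^(62.7/10) = 1.86209e+06
Sum = 109648 + 1.86209e+06 = 1.97174e+06
L_total = 10*log10(1.97174e+06) = 62.948 dB


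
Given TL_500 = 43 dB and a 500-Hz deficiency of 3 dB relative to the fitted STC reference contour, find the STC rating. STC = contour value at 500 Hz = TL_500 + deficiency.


By ASTM E413, STC = value of the fitted reference contour at 500 Hz.
Contour value at 500 Hz = TL_500 + deficiency = 43 + 3 = 46
STC = 46


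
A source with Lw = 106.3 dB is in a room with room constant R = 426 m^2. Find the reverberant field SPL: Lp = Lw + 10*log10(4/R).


4/R = 4/426 = 0.00938967
Lp = 106.3 + 10*log10(0.00938967) = 86.027 dB


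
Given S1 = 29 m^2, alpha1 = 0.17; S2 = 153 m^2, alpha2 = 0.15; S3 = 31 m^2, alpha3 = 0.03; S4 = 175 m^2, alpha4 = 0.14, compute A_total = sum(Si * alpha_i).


29 * 0.17 = 4.93
153 * 0.15 = 22.95
31 * 0.03 = 0.93
175 * 0.14 = 24.5
A_total = 4.93 + 22.95 + 0.93 + 24.5 = 53.31 m^2


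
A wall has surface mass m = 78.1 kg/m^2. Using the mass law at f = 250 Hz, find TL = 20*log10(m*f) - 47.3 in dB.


m * f = 78.1 * 250 = 19525
20*log10(19525) = 85.8118 dB
TL = 85.8118 - 47.3 = 38.512 dB


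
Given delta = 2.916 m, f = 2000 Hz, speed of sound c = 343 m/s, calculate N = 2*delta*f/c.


N = 2*delta*f/c = 2*delta/lambda, where lambda = c/f
lambda = 343 / 2000 = 0.1715 m
N = 2 * 2.916 / 0.1715 = 34.006


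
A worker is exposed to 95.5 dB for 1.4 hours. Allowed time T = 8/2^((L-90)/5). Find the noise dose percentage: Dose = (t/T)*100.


T_allowed = 8 / 2^((95.5 - 90)/5) = 3.73213 hr
Dose = 1.4 / 3.73213 * 100 = 37.512 %


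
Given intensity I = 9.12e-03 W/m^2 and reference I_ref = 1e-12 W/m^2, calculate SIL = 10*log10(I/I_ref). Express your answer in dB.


I / I_ref = 9.12e-03 / 1e-12 = 9.12e+09
SIL = 10 * log10(9.12e+09) = 99.6 dB


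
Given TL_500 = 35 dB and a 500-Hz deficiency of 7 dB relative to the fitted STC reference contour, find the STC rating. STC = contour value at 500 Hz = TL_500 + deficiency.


By ASTM E413, STC = value of the fitted reference contour at 500 Hz.
Contour value at 500 Hz = TL_500 + deficiency = 35 + 7 = 42
STC = 42


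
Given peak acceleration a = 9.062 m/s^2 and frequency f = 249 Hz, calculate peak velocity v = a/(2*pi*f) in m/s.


omega = 2*pi*f = 2*pi*249 = 1564.51 rad/s
v = a / omega = 9.062 / 1564.51 = 0.0057922 m/s


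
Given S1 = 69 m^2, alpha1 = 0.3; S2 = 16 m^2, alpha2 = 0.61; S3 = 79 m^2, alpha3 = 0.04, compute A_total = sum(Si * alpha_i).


69 * 0.3 = 20.7
16 * 0.61 = 9.76
79 * 0.04 = 3.16
A_total = 20.7 + 9.76 + 3.16 = 33.62 m^2


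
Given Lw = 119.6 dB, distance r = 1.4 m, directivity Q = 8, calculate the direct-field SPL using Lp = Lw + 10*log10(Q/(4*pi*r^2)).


4*pi*r^2 = 4*pi*1.4^2 = 24.6301 m^2
Q / (4*pi*r^2) = 8 / 24.6301 = 0.324806
Lp = 119.6 + 10*log10(0.324806) = 114.72 dB


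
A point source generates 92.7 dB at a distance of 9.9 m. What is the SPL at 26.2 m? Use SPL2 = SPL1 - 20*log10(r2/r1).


r2/r1 = 26.2/9.9 = 2.64646
Correction = 20*log10(2.64646) = 8.45331 dB
SPL2 = 92.7 - 8.45331 = 84.247 dB


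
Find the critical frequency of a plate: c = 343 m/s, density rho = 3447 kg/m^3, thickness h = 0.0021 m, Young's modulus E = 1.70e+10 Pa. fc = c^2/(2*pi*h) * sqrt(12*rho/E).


12*rho/E = 12*3447/1.70e+10 = 2.43318e-06
sqrt(12*rho/E) = sqrt(2.43318e-06) = 0.00155987
c^2/(2*pi*h) = 343^2/(2*pi*0.0021) = 8.91639e+06
fc = 8.91639e+06 * 0.00155987 = 13908 Hz


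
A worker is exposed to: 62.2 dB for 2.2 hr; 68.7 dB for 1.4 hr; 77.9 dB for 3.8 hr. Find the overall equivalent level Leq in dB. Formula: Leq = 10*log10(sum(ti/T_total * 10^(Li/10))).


T_total = 2.2 + 1.4 + 3.8 = 7.4 hr
(2.2/7.4) * 10^(62.2/10) = 493391
(1.4/7.4) * 10^(68.7/10) = 1.40248e+06
(3.8/7.4) * 10^(77.9/10) = 3.1663e+07
Sum = 493391 + 1.40248e+06 + 3.1663e+07 = 3.35589e+07
Leq = 10*log10(3.35589e+07) = 75.258 dB


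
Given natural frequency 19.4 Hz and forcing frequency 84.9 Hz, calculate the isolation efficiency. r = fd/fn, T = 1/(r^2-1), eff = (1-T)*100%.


r = 84.9 / 19.4 = 4.37629
r^2 - 1 = 4.37629^2 - 1 = 18.1519
T = 1/18.1519 = 0.0550907
Efficiency = (1 - 0.0550907)*100 = 94.491 %


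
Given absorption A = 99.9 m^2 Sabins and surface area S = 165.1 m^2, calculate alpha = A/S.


Absorption coefficient = absorbed power / incident power
alpha = A / S = 99.9 / 165.1 = 0.60509


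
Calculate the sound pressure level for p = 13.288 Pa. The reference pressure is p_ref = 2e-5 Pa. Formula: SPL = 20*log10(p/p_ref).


p / p_ref = 13.288 / 2e-5 = 664400
SPL = 20 * log10(664400) = 116.45 dB


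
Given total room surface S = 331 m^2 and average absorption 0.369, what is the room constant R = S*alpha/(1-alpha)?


R = 331 * 0.369 / (1 - 0.369) = 193.56 m^2


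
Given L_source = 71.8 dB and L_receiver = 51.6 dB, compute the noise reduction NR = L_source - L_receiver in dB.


NR = L_source - L_receiver (difference between source and receiving room levels)
NR = 71.8 - 51.6 = 20.2 dB


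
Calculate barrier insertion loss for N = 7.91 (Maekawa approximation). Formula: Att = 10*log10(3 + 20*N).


3 + 20*N = 3 + 20*7.91 = 161.2
Att = 10*log10(161.2) = 22.074 dB


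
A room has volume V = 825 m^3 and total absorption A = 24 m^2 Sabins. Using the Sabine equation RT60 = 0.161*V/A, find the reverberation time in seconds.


RT60 = 0.161 * 825 / 24 = 5.5344 s


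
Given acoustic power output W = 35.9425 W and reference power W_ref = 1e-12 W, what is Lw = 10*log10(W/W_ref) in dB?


W / W_ref = 35.9425 / 1e-12 = 3.59425e+13
Lw = 10 * log10(3.59425e+13) = 135.56 dB


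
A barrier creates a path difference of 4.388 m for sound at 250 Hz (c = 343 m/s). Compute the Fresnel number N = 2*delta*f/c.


N = 2*delta*f/c = 2*delta/lambda, where lambda = c/f
lambda = 343 / 250 = 1.372 m
N = 2 * 4.388 / 1.372 = 6.3965


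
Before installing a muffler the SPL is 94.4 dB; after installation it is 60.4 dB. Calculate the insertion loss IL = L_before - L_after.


Insertion loss = SPL without muffler - SPL with muffler
IL = 94.4 - 60.4 = 34 dB


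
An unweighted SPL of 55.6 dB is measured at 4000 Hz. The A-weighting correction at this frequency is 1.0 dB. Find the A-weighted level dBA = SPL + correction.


A-weighting table: 4000 Hz -> 1.0 dB correction
SPL_A = SPL + correction = 55.6 + (1.0) = 56.6 dBA


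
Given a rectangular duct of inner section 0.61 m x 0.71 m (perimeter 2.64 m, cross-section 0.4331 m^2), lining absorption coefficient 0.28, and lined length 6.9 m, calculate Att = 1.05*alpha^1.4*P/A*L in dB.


alpha^1.4 = 0.28^1.4 = 0.168276
Attenuation rate = 1.05 * alpha^1.4 * P / A
= 1.05 * 0.168276 * 2.64 / 0.4331 = 1.07703 dB/m
Total Att = 1.07703 * 6.9 = 7.4315 dB


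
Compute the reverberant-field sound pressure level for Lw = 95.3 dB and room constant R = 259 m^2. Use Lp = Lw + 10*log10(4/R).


4/R = 4/259 = 0.015444
Lp = 95.3 + 10*log10(0.015444) = 77.188 dB


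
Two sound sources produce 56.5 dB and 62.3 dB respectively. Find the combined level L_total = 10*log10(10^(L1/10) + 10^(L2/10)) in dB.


10^(56.5/10) = 446684
10^(62.3/10) = 1.69824e+06
Sum = 446684 + 1.69824e+06 = 2.14492e+06
L_total = 10*log10(2.14492e+06) = 63.314 dB


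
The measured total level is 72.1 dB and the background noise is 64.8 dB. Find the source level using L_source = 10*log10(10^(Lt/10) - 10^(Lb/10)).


10^(72.1/10) = 1.62181e+07
10^(64.8/10) = 3.01995e+06
Difference = 1.62181e+07 - 3.01995e+06 = 1.31982e+07
L_source = 10*log10(1.31982e+07) = 71.205 dB


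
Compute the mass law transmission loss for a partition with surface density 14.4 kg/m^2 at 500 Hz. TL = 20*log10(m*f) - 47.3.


m * f = 14.4 * 500 = 7200
20*log10(7200) = 77.1466 dB
TL = 77.1466 - 47.3 = 29.847 dB


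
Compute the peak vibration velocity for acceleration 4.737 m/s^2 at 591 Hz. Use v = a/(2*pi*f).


omega = 2*pi*f = 2*pi*591 = 3713.36 rad/s
v = a / omega = 4.737 / 3713.36 = 0.0012757 m/s


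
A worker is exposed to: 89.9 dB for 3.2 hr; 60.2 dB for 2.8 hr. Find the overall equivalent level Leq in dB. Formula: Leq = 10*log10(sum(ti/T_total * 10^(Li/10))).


T_total = 3.2 + 2.8 = 6.0 hr
(3.2/6.0) * 10^(89.9/10) = 5.21193e+08
(2.8/6.0) * 10^(60.2/10) = 488660
Sum = 5.21193e+08 + 488660 = 5.21682e+08
Leq = 10*log10(5.21682e+08) = 87.174 dB


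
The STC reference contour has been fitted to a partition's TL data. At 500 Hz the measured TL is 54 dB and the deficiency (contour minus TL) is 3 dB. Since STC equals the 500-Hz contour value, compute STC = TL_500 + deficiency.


By ASTM E413, STC = value of the fitted reference contour at 500 Hz.
Contour value at 500 Hz = TL_500 + deficiency = 54 + 3 = 57
STC = 57


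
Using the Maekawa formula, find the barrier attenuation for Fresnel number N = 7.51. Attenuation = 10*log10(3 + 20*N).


3 + 20*N = 3 + 20*7.51 = 153.2
Att = 10*log10(153.2) = 21.853 dB


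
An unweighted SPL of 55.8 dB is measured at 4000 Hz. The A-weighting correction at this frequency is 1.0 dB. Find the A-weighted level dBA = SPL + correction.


A-weighting table: 4000 Hz -> 1.0 dB correction
SPL_A = SPL + correction = 55.8 + (1.0) = 56.8 dBA


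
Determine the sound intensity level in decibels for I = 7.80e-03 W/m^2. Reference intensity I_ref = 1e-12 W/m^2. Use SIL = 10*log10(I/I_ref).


I / I_ref = 7.80e-03 / 1e-12 = 7.8e+09
SIL = 10 * log10(7.8e+09) = 98.921 dB


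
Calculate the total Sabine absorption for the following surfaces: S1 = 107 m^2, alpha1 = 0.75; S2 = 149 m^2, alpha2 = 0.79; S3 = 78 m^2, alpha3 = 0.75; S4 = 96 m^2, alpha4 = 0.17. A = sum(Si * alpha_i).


107 * 0.75 = 80.25
149 * 0.79 = 117.71
78 * 0.75 = 58.5
96 * 0.17 = 16.32
A_total = 80.25 + 117.71 + 58.5 + 16.32 = 272.78 m^2


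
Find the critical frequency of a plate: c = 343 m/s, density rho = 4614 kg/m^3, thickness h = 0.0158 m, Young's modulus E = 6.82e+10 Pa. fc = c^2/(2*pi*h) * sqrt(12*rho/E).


12*rho/E = 12*4614/6.82e+10 = 8.11848e-07
sqrt(12*rho/E) = sqrt(8.11848e-07) = 0.000901026
c^2/(2*pi*h) = 343^2/(2*pi*0.0158) = 1.18509e+06
fc = 1.18509e+06 * 0.000901026 = 1067.8 Hz


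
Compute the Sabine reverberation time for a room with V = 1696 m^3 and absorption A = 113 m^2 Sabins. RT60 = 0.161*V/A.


RT60 = 0.161 * 1696 / 113 = 2.4164 s


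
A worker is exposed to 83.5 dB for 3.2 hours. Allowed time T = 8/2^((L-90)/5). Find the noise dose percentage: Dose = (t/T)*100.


T_allowed = 8 / 2^((83.5 - 90)/5) = 19.6983 hr
Dose = 3.2 / 19.6983 * 100 = 16.245 %


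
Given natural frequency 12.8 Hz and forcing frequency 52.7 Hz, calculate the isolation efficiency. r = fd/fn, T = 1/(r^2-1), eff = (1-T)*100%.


r = 52.7 / 12.8 = 4.11719
r^2 - 1 = 4.11719^2 - 1 = 15.9513
T = 1/15.9513 = 0.0626908
Efficiency = (1 - 0.0626908)*100 = 93.731 %


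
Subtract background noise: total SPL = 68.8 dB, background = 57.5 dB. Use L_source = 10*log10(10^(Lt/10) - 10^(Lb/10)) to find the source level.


10^(68.8/10) = 7.58578e+06
10^(57.5/10) = 562341
Difference = 7.58578e+06 - 562341 = 7.02344e+06
L_source = 10*log10(7.02344e+06) = 68.465 dB


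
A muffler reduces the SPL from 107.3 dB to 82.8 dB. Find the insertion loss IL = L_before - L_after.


Insertion loss = SPL without muffler - SPL with muffler
IL = 107.3 - 82.8 = 24.5 dB


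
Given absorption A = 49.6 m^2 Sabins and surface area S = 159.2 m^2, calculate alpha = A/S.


Absorption coefficient = absorbed power / incident power
alpha = A / S = 49.6 / 159.2 = 0.31156


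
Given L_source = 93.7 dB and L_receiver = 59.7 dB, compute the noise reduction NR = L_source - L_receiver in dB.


NR = L_source - L_receiver (difference between source and receiving room levels)
NR = 93.7 - 59.7 = 34 dB


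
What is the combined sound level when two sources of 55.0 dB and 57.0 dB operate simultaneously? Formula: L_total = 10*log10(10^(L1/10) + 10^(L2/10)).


10^(55.0/10) = 316228
10^(57.0/10) = 501187
Sum = 316228 + 501187 = 817415
L_total = 10*log10(817415) = 59.124 dB


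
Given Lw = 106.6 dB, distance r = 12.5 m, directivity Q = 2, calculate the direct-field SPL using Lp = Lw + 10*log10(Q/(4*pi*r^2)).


4*pi*r^2 = 4*pi*12.5^2 = 1963.5 m^2
Q / (4*pi*r^2) = 2 / 1963.5 = 0.00101859
Lp = 106.6 + 10*log10(0.00101859) = 76.68 dB


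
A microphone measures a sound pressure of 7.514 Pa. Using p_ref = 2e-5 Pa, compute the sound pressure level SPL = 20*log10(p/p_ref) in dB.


p / p_ref = 7.514 / 2e-5 = 375700
SPL = 20 * log10(375700) = 111.5 dB


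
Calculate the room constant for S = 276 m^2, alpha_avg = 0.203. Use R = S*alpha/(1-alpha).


R = 276 * 0.203 / (1 - 0.203) = 70.299 m^2


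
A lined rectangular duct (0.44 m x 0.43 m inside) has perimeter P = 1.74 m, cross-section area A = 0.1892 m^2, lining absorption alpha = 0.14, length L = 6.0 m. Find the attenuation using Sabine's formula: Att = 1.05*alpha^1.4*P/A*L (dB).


alpha^1.4 = 0.14^1.4 = 0.0637645
Attenuation rate = 1.05 * alpha^1.4 * P / A
= 1.05 * 0.0637645 * 1.74 / 0.1892 = 0.615739 dB/m
Total Att = 0.615739 * 6.0 = 3.6944 dB


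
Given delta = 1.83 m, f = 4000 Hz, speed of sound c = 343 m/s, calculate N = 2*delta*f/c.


N = 2*delta*f/c = 2*delta/lambda, where lambda = c/f
lambda = 343 / 4000 = 0.08575 m
N = 2 * 1.83 / 0.08575 = 42.682


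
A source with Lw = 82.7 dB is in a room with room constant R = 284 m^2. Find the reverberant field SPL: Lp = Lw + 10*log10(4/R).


4/R = 4/284 = 0.0140845
Lp = 82.7 + 10*log10(0.0140845) = 64.187 dB


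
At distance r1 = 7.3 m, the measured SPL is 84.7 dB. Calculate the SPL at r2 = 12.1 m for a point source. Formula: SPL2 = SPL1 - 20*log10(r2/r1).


r2/r1 = 12.1/7.3 = 1.65753
Correction = 20*log10(1.65753) = 4.38923 dB
SPL2 = 84.7 - 4.38923 = 80.311 dB


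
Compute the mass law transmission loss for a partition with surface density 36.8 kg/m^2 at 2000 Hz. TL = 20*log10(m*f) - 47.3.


m * f = 36.8 * 2000 = 73600
20*log10(73600) = 97.3376 dB
TL = 97.3376 - 47.3 = 50.038 dB


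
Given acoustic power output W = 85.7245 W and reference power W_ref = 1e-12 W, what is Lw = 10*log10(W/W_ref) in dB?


W / W_ref = 85.7245 / 1e-12 = 8.57245e+13
Lw = 10 * log10(8.57245e+13) = 139.33 dB


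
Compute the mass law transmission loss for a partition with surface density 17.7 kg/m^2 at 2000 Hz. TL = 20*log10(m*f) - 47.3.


m * f = 17.7 * 2000 = 35400
20*log10(35400) = 90.9801 dB
TL = 90.9801 - 47.3 = 43.68 dB


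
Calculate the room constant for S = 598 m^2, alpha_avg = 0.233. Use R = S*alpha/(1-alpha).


R = 598 * 0.233 / (1 - 0.233) = 181.66 m^2


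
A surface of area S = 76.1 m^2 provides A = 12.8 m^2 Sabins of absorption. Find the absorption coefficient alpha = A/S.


Absorption coefficient = absorbed power / incident power
alpha = A / S = 12.8 / 76.1 = 0.1682


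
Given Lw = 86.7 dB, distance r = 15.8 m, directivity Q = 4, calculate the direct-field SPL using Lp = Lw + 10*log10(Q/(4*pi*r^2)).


4*pi*r^2 = 4*pi*15.8^2 = 3137.07 m^2
Q / (4*pi*r^2) = 4 / 3137.07 = 0.00127508
Lp = 86.7 + 10*log10(0.00127508) = 57.755 dB


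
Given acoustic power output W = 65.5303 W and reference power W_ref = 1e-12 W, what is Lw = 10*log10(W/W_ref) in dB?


W / W_ref = 65.5303 / 1e-12 = 6.55303e+13
Lw = 10 * log10(6.55303e+13) = 138.16 dB


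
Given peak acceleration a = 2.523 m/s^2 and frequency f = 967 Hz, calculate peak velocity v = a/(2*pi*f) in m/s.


omega = 2*pi*f = 2*pi*967 = 6075.84 rad/s
v = a / omega = 2.523 / 6075.84 = 0.00041525 m/s


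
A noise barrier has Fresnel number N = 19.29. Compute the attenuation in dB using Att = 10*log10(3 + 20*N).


3 + 20*N = 3 + 20*19.29 = 388.8
Att = 10*log10(388.8) = 25.897 dB


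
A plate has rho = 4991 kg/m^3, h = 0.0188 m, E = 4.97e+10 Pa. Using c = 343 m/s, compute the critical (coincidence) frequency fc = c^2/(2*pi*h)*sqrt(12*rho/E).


12*rho/E = 12*4991/4.97e+10 = 1.20507e-06
sqrt(12*rho/E) = sqrt(1.20507e-06) = 0.00109776
c^2/(2*pi*h) = 343^2/(2*pi*0.0188) = 995980
fc = 995980 * 0.00109776 = 1093.3 Hz


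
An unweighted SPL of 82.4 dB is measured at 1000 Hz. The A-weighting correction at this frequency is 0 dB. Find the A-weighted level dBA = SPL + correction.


A-weighting table: 1000 Hz -> 0 dB correction
SPL_A = SPL + correction = 82.4 + (0) = 82.4 dBA


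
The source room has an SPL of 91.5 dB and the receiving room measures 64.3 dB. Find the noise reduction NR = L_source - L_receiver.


NR = L_source - L_receiver (difference between source and receiving room levels)
NR = 91.5 - 64.3 = 27.2 dB


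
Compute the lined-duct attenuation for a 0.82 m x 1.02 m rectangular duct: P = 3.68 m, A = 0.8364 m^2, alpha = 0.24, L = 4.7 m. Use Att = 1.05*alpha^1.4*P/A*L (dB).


alpha^1.4 = 0.24^1.4 = 0.135611
Attenuation rate = 1.05 * alpha^1.4 * P / A
= 1.05 * 0.135611 * 3.68 / 0.8364 = 0.626496 dB/m
Total Att = 0.626496 * 4.7 = 2.9445 dB


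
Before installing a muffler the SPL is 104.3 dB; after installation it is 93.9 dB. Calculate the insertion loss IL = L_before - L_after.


Insertion loss = SPL without muffler - SPL with muffler
IL = 104.3 - 93.9 = 10.4 dB


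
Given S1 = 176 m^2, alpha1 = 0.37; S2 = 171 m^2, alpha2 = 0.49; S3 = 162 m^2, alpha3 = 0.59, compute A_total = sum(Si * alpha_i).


176 * 0.37 = 65.12
171 * 0.49 = 83.79
162 * 0.59 = 95.58
A_total = 65.12 + 83.79 + 95.58 = 244.49 m^2


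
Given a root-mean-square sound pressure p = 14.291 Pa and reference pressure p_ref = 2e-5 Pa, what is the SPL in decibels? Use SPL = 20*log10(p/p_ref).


p / p_ref = 14.291 / 2e-5 = 714550
SPL = 20 * log10(714550) = 117.08 dB


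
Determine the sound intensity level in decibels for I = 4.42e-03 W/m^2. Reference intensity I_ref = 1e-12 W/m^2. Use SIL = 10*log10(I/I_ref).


I / I_ref = 4.42e-03 / 1e-12 = 4.42e+09
SIL = 10 * log10(4.42e+09) = 96.454 dB


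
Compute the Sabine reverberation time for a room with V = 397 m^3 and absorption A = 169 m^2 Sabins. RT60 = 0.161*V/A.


RT60 = 0.161 * 397 / 169 = 0.37821 s


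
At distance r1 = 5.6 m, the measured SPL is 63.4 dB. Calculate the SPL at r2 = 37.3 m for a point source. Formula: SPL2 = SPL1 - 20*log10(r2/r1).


r2/r1 = 37.3/5.6 = 6.66071
Correction = 20*log10(6.66071) = 16.4704 dB
SPL2 = 63.4 - 16.4704 = 46.93 dB


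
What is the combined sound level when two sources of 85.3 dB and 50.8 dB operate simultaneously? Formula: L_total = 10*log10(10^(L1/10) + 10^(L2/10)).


10^(85.3/10) = 3.38844e+08
10^(50.8/10) = 120226
Sum = 3.38844e+08 + 120226 = 3.38964e+08
L_total = 10*log10(3.38964e+08) = 85.302 dB


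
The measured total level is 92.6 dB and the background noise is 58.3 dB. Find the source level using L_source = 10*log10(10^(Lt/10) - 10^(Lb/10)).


10^(92.6/10) = 1.8197e+09
10^(58.3/10) = 676083
Difference = 1.8197e+09 - 676083 = 1.81902e+09
L_source = 10*log10(1.81902e+09) = 92.598 dB


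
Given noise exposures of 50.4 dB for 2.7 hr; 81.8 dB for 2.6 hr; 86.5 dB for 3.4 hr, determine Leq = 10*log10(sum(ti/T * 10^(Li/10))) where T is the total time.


T_total = 2.7 + 2.6 + 3.4 = 8.7 hr
(2.7/8.7) * 10^(50.4/10) = 34028.6
(2.6/8.7) * 10^(81.8/10) = 4.52329e+07
(3.4/8.7) * 10^(86.5/10) = 1.74566e+08
Sum = 34028.6 + 4.52329e+07 + 1.74566e+08 = 2.19833e+08
Leq = 10*log10(2.19833e+08) = 83.421 dB


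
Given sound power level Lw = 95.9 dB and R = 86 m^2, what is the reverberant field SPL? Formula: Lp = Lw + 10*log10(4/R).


4/R = 4/86 = 0.0465116
Lp = 95.9 + 10*log10(0.0465116) = 82.576 dB


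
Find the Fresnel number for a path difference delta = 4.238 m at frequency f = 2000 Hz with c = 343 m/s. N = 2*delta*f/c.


N = 2*delta*f/c = 2*delta/lambda, where lambda = c/f
lambda = 343 / 2000 = 0.1715 m
N = 2 * 4.238 / 0.1715 = 49.423


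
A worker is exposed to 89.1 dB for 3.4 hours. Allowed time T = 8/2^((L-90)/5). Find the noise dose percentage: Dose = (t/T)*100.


T_allowed = 8 / 2^((89.1 - 90)/5) = 9.06307 hr
Dose = 3.4 / 9.06307 * 100 = 37.515 %


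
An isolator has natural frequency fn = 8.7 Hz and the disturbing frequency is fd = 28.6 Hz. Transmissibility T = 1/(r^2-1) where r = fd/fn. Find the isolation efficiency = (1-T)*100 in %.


r = 28.6 / 8.7 = 3.28736
r^2 - 1 = 3.28736^2 - 1 = 9.80674
T = 1/9.80674 = 0.101971
Efficiency = (1 - 0.101971)*100 = 89.803 %


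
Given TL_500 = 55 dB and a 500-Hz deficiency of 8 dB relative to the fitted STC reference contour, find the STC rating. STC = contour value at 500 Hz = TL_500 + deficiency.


By ASTM E413, STC = value of the fitted reference contour at 500 Hz.
Contour value at 500 Hz = TL_500 + deficiency = 55 + 8 = 63
STC = 63


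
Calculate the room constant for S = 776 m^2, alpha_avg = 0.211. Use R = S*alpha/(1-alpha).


R = 776 * 0.211 / (1 - 0.211) = 207.52 m^2


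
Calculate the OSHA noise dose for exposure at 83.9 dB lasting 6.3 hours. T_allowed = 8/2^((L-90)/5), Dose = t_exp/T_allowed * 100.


T_allowed = 8 / 2^((83.9 - 90)/5) = 18.6357 hr
Dose = 6.3 / 18.6357 * 100 = 33.806 %


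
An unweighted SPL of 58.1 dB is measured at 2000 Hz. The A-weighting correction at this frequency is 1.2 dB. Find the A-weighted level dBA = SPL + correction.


A-weighting table: 2000 Hz -> 1.2 dB correction
SPL_A = SPL + correction = 58.1 + (1.2) = 59.3 dBA


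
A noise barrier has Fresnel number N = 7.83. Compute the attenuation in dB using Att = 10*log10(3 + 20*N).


3 + 20*N = 3 + 20*7.83 = 159.6
Att = 10*log10(159.6) = 22.03 dB


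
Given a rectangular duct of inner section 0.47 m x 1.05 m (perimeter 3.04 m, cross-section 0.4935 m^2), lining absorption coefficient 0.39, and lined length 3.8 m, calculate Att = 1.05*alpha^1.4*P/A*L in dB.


alpha^1.4 = 0.39^1.4 = 0.267603
Attenuation rate = 1.05 * alpha^1.4 * P / A
= 1.05 * 0.267603 * 3.04 / 0.4935 = 1.73088 dB/m
Total Att = 1.73088 * 3.8 = 6.5773 dB


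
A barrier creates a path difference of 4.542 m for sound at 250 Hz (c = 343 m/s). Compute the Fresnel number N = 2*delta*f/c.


N = 2*delta*f/c = 2*delta/lambda, where lambda = c/f
lambda = 343 / 250 = 1.372 m
N = 2 * 4.542 / 1.372 = 6.621
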